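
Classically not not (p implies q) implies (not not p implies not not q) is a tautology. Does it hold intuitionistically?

This is the distribution of double negation over implication, which is intuitionistically derivable.
Assume not not (p implies q) and not not p; suppose not q. Then p implies q would give not p (by contraposition), contradicting not not p; so not (p implies q), contradicting not not (p implies q). Hence not not q.

Yes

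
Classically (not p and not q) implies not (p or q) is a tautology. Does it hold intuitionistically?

This is a constructively valid De Morgan direction (conjunction of negations to negated disjunction), which is intuitionistically derivable.
If both not p and not q hold at a world, no accessible world forces p or forces q, so none forces p or q.

Yes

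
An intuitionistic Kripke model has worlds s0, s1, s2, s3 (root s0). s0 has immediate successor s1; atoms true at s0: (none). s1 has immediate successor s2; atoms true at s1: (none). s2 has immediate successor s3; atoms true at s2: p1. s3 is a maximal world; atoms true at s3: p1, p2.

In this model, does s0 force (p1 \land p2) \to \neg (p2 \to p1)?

No

s0 \nVdash (p1 \land p2) \to \neg (p2 \to p1): at the accessible world s3, s3 \Vdash p1 \land p2 but s3 \nVdash \neg (p2 \to p1).
s3 \nVdash \neg (p2 \to p1) since s3 is accessible from s3 and s3 \Vdash p2 \to p1.
s3 \Vdash p2 \to p1: every world accessible from s3 that forces p2 (namely s3) also forces p1.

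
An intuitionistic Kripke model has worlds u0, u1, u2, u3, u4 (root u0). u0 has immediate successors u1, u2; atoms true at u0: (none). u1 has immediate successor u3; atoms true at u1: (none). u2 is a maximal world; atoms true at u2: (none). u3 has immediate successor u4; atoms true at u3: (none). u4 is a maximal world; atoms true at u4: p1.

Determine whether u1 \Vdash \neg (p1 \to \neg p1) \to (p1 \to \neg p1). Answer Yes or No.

u1 \nVdash \neg (p1 \to \neg p1) \to (p1 \to \neg p1): already at u1 itself, u1 \Vdash \neg (p1 \to \neg p1) but u1 \nVdash p1 \to \neg p1.
u1 \nVdash p1 \to \neg p1: at the accessible world u4, u4 \Vdash p1 but u4 \nVdash \neg p1.
u4 \nVdash \neg p1 since u4 is accessible from u4 and u4 \Vdash p1.

No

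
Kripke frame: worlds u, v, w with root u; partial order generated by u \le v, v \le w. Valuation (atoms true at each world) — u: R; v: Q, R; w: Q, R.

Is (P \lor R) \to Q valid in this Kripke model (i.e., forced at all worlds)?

No

Not every world: u \nVdash (P \lor R) \to Q.
u \nVdash (P \lor R) \to Q: already at u itself, u \Vdash P \lor R but u \nVdash Q.
u lacks atom Q, so u \nVdash Q.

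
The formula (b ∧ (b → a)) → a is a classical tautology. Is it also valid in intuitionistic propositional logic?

Yes

This is modus ponens in implicational form, which is intuitionistically derivable.
If a world forces b and b → a, then applying the implication at that world (which is accessible from itself) gives a.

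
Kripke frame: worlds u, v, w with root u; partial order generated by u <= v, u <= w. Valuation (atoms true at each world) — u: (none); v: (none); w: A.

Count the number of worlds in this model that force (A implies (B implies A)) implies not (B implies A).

0

u: does not force it — u does not force (A implies (B implies A)) implies not (B implies A): already at u itself, u forces A implies (B implies A) but u does not force not (B implies A).
v: does not force it.
w: does not force it.
Worlds forcing the formula: { }.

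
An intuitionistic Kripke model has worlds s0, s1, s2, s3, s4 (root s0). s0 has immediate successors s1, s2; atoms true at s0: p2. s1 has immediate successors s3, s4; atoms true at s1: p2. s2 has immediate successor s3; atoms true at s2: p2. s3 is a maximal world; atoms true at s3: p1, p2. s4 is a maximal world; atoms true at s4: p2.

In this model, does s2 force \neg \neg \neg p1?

s2 \nVdash \neg \neg \neg p1 since s2 is accessible from s2 and s2 \Vdash \neg \neg p1.
s2 \Vdash \neg \neg p1: no world accessible from s2 forces \neg p1.

No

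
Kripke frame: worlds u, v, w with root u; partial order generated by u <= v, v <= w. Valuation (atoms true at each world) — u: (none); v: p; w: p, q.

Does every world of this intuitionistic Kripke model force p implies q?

Not every world: u does not force p implies q.
u does not force p implies q: at the accessible world v, v forces p but v does not force q.
v lacks atom q, so v does not force q.

No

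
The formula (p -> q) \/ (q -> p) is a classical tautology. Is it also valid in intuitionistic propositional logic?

No

This is the Gödel–Dummett linearity axiom, which is not intuitionistically valid.
A Kripke countermodel: worlds s0, s1, s2; order generated by s0 <= s1, s0 <= s2; atoms true at each world — s0:{}; s1:{p}; s2:{q}.
s0 ||-/- (p -> q) \/ (q -> p): neither disjunct is forced at s0.
s0 ||-/- p -> q: at the accessible world s1, s1 ||- p but s1 ||-/- q.
s1 lacks atom q, so s1 ||-/- q.
So the root s0 does not force the formula.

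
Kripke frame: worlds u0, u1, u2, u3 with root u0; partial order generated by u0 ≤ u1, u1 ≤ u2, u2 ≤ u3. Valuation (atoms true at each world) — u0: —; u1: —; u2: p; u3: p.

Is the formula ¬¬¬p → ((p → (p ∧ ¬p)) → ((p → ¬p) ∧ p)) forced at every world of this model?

u0 ⊩ ¬¬¬p → ((p → (p ∧ ¬p)) → ((p → ¬p) ∧ p)) vacuously: no world accessible from u0 forces the antecedent ¬¬¬p.
Since the root u0 forces ¬¬¬p → ((p → (p ∧ ¬p)) → ((p → ¬p) ∧ p)) and forcing is persistent (monotone upward), every world forces it.

Yes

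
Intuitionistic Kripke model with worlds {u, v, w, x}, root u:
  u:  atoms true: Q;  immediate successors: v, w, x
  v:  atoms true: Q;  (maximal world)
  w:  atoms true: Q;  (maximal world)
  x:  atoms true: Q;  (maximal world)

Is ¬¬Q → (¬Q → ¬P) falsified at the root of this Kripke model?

u ⊩ ¬¬Q → (¬Q → ¬P): every world accessible from u that forces ¬¬Q (namely u, v, w, x) also forces ¬Q → ¬P.
So the root u forces ¬¬Q → (¬Q → ¬P); the model is not a countermodel.

No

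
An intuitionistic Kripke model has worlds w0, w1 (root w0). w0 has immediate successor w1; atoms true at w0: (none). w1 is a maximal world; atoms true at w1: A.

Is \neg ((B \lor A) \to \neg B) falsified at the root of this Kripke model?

Yes

w0 \nVdash \neg ((B \lor A) \to \neg B) since w0 is accessible from w0 and w0 \Vdash (B \lor A) \to \neg B.
w0 \Vdash (B \lor A) \to \neg B: every world accessible from w0 that forces B \lor A (namely w1) also forces \neg B.
So the root w0 does not force \neg ((B \lor A) \to \neg B); the model is a countermodel.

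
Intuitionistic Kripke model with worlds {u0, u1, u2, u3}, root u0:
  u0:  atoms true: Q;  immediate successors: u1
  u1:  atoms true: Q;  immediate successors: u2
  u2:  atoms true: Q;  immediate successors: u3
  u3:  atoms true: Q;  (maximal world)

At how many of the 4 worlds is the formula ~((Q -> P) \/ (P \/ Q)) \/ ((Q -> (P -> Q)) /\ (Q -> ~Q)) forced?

0

u0: does not force it — u0 ||-/- ~((Q -> P) \/ (P \/ Q)) \/ ((Q -> (P -> Q)) /\ (Q -> ~Q)): neither disjunct is forced at u0.
u1: does not force it — u1 ||-/- ~((Q -> P) \/ (P \/ Q)) \/ ((Q -> (P -> Q)) /\ (Q -> ~Q)): neither disjunct is forced at u1.
u2: does not force it.
u3: does not force it.
Worlds forcing the formula: { }.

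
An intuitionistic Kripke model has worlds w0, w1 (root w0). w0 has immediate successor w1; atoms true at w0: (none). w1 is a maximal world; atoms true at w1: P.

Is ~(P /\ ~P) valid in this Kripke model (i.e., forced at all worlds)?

w0 ||- ~(P /\ ~P): no world accessible from w0 forces P /\ ~P.
Since the root w0 forces ~(P /\ ~P) and forcing is persistent (monotone upward), every world forces it.

Yes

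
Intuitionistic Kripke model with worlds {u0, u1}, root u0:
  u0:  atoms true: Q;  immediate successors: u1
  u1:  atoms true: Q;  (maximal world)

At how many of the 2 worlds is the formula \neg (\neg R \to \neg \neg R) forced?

u0: forces it.
u1: forces it.
Worlds forcing the formula: {u0, u1}.

2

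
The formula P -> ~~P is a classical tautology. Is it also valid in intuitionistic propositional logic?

This is double-negation introduction, which is intuitionistically derivable.
If a world forces P then every accessible world forces P (persistence), so none forces ~P; hence ~~P.

Yes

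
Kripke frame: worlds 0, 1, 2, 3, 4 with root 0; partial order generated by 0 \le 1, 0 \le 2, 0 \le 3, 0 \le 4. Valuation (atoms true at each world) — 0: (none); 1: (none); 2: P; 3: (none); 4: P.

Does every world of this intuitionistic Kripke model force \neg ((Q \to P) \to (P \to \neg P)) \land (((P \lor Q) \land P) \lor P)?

Not every world: 0 \nVdash \neg ((Q \to P) \to (P \to \neg P)) \land (((P \lor Q) \land P) \lor P).
0 \nVdash \neg ((Q \to P) \to (P \to \neg P)) \land (((P \lor Q) \land P) \lor P) since 0 fails \neg ((Q \to P) \to (P \to \neg P)).

No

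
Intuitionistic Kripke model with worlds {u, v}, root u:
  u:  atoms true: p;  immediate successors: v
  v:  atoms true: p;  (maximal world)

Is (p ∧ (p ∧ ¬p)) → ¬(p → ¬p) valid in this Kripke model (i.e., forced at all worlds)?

Yes

u ⊩ (p ∧ (p ∧ ¬p)) → ¬(p → ¬p) vacuously: no world accessible from u forces the antecedent p ∧ (p ∧ ¬p).
Since the root u forces (p ∧ (p ∧ ¬p)) → ¬(p → ¬p) and forcing is persistent (monotone upward), every world forces it.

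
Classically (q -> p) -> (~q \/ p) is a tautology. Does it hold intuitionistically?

This is the material-implication-as-disjunction principle, which is not intuitionistically valid.
A Kripke countermodel: worlds u, v; order generated by u <= v; atoms true at each world — u:{}; v:{p,q}.
u ||-/- (q -> p) -> (~q \/ p): already at u itself, u ||- q -> p but u ||-/- ~q \/ p.
u ||-/- ~q \/ p: neither disjunct is forced at u.
u ||-/- ~q since v is accessible from u and v ||- q.
So the root u does not force the formula.

No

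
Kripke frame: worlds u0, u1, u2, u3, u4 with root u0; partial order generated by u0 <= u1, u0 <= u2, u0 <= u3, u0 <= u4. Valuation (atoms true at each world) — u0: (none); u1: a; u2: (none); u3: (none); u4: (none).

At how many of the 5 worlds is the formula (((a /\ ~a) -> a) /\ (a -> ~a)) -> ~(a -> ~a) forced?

1

u0: does not force it — u0 ||-/- (((a /\ ~a) -> a) /\ (a -> ~a)) -> ~(a -> ~a): at the accessible world u2, u2 ||- ((a /\ ~a) -> a) /\ (a -> ~a) but u2 ||-/- ~(a -> ~a).
u1: forces it.
u2: does not force it — u2 ||-/- (((a /\ ~a) -> a) /\ (a -> ~a)) -> ~(a -> ~a): already at u2 itself, u2 ||- ((a /\ ~a) -> a) /\ (a -> ~a) but u2 ||-/- ~(a -> ~a).
u3: does not force it.
u4: does not force it.
Worlds forcing the formula: {u1}.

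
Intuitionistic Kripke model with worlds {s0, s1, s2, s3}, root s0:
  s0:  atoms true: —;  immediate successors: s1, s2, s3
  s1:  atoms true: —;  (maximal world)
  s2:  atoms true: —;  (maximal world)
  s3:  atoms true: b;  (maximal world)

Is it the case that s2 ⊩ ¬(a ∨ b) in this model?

s2 ⊩ ¬(a ∨ b): no world accessible from s2 forces a ∨ b.

Yes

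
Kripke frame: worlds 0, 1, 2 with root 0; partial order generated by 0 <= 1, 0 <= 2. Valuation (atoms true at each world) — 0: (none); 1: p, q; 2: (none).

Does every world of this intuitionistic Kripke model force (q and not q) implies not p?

0 forces (q and not q) implies not p vacuously: no world accessible from 0 forces the antecedent q and not q.
Since the root 0 forces (q and not q) implies not p and forcing is persistent (monotone upward), every world forces it.

Yes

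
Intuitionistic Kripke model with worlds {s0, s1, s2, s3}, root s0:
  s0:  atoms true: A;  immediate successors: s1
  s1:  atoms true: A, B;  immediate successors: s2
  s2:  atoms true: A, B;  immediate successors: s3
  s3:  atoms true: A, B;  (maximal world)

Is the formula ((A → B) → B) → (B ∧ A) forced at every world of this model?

No

Not every world: s0 ⊮ ((A → B) → B) → (B ∧ A).
s0 ⊮ ((A → B) → B) → (B ∧ A): already at s0 itself, s0 ⊩ (A → B) → B but s0 ⊮ B ∧ A.
s0 ⊮ B ∧ A since s0 fails B.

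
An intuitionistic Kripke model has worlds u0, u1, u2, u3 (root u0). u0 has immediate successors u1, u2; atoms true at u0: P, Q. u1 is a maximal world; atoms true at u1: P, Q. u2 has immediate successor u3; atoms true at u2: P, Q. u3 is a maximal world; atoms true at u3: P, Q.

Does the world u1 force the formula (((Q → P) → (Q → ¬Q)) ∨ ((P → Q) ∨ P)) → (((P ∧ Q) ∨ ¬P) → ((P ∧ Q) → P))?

Yes

u1 ⊩ (((Q → P) → (Q → ¬Q)) ∨ ((P → Q) ∨ P)) → (((P ∧ Q) ∨ ¬P) → ((P ∧ Q) → P)): every world accessible from u1 that forces ((Q → P) → (Q → ¬Q)) ∨ ((P → Q) ∨ P) (namely u1) also forces ((P ∧ Q) ∨ ¬P) → ((P ∧ Q) → P).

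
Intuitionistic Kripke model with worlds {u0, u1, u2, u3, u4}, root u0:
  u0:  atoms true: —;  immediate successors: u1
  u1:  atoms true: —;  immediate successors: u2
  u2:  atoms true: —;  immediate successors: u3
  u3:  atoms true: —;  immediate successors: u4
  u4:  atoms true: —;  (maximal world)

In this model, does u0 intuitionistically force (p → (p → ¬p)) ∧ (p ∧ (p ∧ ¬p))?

u0 ⊮ (p → (p → ¬p)) ∧ (p ∧ (p ∧ ¬p)) since u0 fails p ∧ (p ∧ ¬p).

No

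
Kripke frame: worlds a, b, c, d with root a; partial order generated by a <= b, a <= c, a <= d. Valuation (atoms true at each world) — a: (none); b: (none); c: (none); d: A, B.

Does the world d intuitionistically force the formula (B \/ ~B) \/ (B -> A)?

Yes

d ||- (B \/ ~B) \/ (B -> A) via the disjunct B \/ ~B.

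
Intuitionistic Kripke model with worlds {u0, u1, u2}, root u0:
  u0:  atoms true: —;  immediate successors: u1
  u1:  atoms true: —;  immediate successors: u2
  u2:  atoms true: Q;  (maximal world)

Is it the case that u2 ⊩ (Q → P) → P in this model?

u2 ⊩ (Q → P) → P vacuously: no world accessible from u2 forces the antecedent Q → P.

Yes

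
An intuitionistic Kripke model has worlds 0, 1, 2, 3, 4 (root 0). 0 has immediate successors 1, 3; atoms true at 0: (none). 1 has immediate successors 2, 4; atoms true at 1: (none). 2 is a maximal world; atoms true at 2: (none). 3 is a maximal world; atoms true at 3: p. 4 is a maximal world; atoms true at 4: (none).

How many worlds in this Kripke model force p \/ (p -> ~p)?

4

0: does not force it — 0 ||-/- p \/ (p -> ~p): neither disjunct is forced at 0.
1: forces it.
2: forces it.
3: forces it.
4: forces it.
Worlds forcing the formula: {1, 2, 3, 4}.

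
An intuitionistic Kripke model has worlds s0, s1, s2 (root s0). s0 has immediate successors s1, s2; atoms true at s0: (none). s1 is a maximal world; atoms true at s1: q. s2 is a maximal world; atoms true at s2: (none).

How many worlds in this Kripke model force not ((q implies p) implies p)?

1

s0: does not force it — s0 does not force not ((q implies p) implies p) since s1 is accessible from s0 and s1 forces (q implies p) implies p.
s1: does not force it — s1 does not force not ((q implies p) implies p) since s1 is accessible from s1 and s1 forces (q implies p) implies p.
s2: forces it.
Worlds forcing the formula: {s2}.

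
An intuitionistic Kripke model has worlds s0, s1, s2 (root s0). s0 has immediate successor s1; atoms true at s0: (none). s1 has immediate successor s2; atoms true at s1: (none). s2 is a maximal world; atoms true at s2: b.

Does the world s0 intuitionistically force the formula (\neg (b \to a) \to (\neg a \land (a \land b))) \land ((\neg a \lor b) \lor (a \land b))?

s0 \nVdash (\neg (b \to a) \to (\neg a \land (a \land b))) \land ((\neg a \lor b) \lor (a \land b)) since s0 fails \neg (b \to a) \to (\neg a \land (a \land b)).

No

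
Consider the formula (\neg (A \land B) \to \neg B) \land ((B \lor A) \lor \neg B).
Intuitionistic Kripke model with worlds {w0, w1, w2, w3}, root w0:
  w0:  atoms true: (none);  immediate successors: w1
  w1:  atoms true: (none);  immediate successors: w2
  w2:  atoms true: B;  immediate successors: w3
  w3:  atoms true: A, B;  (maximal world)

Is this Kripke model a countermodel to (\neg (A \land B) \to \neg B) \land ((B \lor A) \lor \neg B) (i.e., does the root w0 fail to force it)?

Yes

w0 \nVdash (\neg (A \land B) \to \neg B) \land ((B \lor A) \lor \neg B) since w0 fails (B \lor A) \lor \neg B.
So the root w0 does not force (\neg (A \land B) \to \neg B) \land ((B \lor A) \lor \neg B); the model is a countermodel.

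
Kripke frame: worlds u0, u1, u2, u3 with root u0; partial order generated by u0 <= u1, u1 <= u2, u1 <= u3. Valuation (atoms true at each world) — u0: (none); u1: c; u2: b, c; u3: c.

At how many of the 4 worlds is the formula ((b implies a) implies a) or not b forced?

2

u0: does not force it — u0 does not force ((b implies a) implies a) or not b: neither disjunct is forced at u0.
u1: does not force it — u1 does not force ((b implies a) implies a) or not b: neither disjunct is forced at u1.
u2: forces it.
u3: forces it.
Worlds forcing the formula: {u2, u3}.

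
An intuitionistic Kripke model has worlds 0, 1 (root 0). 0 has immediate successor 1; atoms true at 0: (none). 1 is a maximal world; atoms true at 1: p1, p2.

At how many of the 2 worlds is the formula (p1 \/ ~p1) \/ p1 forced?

1

0: does not force it — 0 ||-/- (p1 \/ ~p1) \/ p1: neither disjunct is forced at 0.
1: forces it.
Worlds forcing the formula: {1}.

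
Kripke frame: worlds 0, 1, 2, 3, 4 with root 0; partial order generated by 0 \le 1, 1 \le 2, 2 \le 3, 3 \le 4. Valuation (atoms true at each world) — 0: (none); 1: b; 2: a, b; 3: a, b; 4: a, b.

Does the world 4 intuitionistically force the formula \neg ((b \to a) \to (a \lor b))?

4 \nVdash \neg ((b \to a) \to (a \lor b)) since 4 is accessible from 4 and 4 \Vdash (b \to a) \to (a \lor b).
4 \Vdash (b \to a) \to (a \lor b): every world accessible from 4 that forces b \to a (namely 4) also forces a \lor b.

No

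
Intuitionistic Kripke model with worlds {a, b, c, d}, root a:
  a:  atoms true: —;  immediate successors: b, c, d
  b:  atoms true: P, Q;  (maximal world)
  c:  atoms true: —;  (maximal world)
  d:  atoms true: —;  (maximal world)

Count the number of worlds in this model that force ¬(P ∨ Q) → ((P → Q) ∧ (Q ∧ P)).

1

a: does not force it — a ⊮ ¬(P ∨ Q) → ((P → Q) ∧ (Q ∧ P)): at the accessible world c, c ⊩ ¬(P ∨ Q) but c ⊮ (P → Q) ∧ (Q ∧ P).
b: forces it.
c: does not force it — c ⊮ ¬(P ∨ Q) → ((P → Q) ∧ (Q ∧ P)): already at c itself, c ⊩ ¬(P ∨ Q) but c ⊮ (P → Q) ∧ (Q ∧ P).
d: does not force it — d ⊮ ¬(P ∨ Q) → ((P → Q) ∧ (Q ∧ P)): already at d itself, d ⊩ ¬(P ∨ Q) but d ⊮ (P → Q) ∧ (Q ∧ P).
Worlds forcing the formula: {b}.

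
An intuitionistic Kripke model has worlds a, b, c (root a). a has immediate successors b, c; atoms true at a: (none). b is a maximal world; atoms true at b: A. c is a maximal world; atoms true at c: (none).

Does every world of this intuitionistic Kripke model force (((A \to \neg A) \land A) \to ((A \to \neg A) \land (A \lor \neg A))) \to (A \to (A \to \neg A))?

Not every world: a \nVdash (((A \to \neg A) \land A) \to ((A \to \neg A) \land (A \lor \neg A))) \to (A \to (A \to \neg A)).
a \nVdash (((A \to \neg A) \land A) \to ((A \to \neg A) \land (A \lor \neg A))) \to (A \to (A \to \neg A)): already at a itself, a \Vdash ((A \to \neg A) \land A) \to ((A \to \neg A) \land (A \lor \neg A)) but a \nVdash A \to (A \to \neg A).
a \nVdash A \to (A \to \neg A): at the accessible world b, b \Vdash A but b \nVdash A \to \neg A.
b \nVdash A \to \neg A: already at b itself, b \Vdash A but b \nVdash \neg A.
b \nVdash \neg A since b is accessible from b and b \Vdash A.

No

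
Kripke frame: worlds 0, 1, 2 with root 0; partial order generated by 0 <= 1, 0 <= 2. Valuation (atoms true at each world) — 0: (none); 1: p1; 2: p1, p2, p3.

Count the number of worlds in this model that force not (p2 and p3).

0: does not force it — 0 does not force not (p2 and p3) since 2 is accessible from 0 and 2 forces p2 and p3.
1: forces it.
2: does not force it — 2 does not force not (p2 and p3) since 2 is accessible from 2 and 2 forces p2 and p3.
Worlds forcing the formula: {1}.

1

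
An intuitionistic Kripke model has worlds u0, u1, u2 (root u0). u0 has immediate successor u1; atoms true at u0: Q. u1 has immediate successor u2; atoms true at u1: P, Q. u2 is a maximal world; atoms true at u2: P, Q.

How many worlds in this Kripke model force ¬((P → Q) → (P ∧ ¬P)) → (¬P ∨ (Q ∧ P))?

2

u0: does not force it — u0 ⊮ ¬((P → Q) → (P ∧ ¬P)) → (¬P ∨ (Q ∧ P)): already at u0 itself, u0 ⊩ ¬((P → Q) → (P ∧ ¬P)) but u0 ⊮ ¬P ∨ (Q ∧ P).
u1: forces it.
u2: forces it.
Worlds forcing the formula: {u1, u2}.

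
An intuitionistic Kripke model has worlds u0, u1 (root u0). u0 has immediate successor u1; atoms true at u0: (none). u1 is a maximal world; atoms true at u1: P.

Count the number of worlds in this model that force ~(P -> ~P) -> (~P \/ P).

1

u0: does not force it — u0 ||-/- ~(P -> ~P) -> (~P \/ P): already at u0 itself, u0 ||- ~(P -> ~P) but u0 ||-/- ~P \/ P.
u1: forces it.
Worlds forcing the formula: {u1}.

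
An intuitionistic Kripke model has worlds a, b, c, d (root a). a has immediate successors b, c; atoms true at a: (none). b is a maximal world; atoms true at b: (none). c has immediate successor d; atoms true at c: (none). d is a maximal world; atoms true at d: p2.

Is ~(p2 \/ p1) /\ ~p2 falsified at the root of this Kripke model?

Yes

a ||-/- ~(p2 \/ p1) /\ ~p2 since a fails ~(p2 \/ p1).
So the root a does not force ~(p2 \/ p1) /\ ~p2; the model is a countermodel.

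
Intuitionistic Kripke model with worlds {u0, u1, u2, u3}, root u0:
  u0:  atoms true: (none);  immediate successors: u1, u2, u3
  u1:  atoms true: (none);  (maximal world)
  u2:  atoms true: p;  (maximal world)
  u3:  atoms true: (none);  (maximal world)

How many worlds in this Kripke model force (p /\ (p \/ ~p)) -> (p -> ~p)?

2

u0: does not force it — u0 ||-/- (p /\ (p \/ ~p)) -> (p -> ~p): at the accessible world u2, u2 ||- p /\ (p \/ ~p) but u2 ||-/- p -> ~p.
u1: forces it.
u2: does not force it — u2 ||-/- (p /\ (p \/ ~p)) -> (p -> ~p): already at u2 itself, u2 ||- p /\ (p \/ ~p) but u2 ||-/- p -> ~p.
u3: forces it.
Worlds forcing the formula: {u1, u3}.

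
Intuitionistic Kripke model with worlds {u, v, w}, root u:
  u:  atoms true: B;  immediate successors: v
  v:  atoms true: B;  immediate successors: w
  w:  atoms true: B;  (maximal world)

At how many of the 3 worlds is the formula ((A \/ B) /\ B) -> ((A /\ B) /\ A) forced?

0

u: does not force it — u ||-/- ((A \/ B) /\ B) -> ((A /\ B) /\ A): already at u itself, u ||- (A \/ B) /\ B but u ||-/- (A /\ B) /\ A.
v: does not force it — v ||-/- ((A \/ B) /\ B) -> ((A /\ B) /\ A): already at v itself, v ||- (A \/ B) /\ B but v ||-/- (A /\ B) /\ A.
w: does not force it.
Worlds forcing the formula: { }.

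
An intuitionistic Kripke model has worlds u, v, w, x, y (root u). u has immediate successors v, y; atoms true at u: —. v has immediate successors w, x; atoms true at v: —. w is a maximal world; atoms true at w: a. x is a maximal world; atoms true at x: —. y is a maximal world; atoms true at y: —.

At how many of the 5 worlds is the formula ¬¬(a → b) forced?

2

u: does not force it — u ⊮ ¬¬(a → b) since w is accessible from u and w ⊩ ¬(a → b).
v: does not force it — v ⊮ ¬¬(a → b) since w is accessible from v and w ⊩ ¬(a → b).
w: does not force it — w ⊮ ¬¬(a → b) since w is accessible from w and w ⊩ ¬(a → b).
x: forces it.
y: forces it.
Worlds forcing the formula: {x, y}.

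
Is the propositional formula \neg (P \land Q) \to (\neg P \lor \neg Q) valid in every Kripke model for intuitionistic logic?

No

This is the constructively invalid direction of De Morgan's law for conjunction, which is not intuitionistically valid.
A Kripke countermodel: worlds w0, w1, w2; order generated by w0 \le w1, w0 \le w2; atoms true at each world — w0:{}; w1:{P}; w2:{Q}.
w0 \nVdash \neg (P \land Q) \to (\neg P \lor \neg Q): already at w0 itself, w0 \Vdash \neg (P \land Q) but w0 \nVdash \neg P \lor \neg Q.
w0 \nVdash \neg P \lor \neg Q: neither disjunct is forced at w0.
w0 \nVdash \neg P since w1 is accessible from w0 and w1 \Vdash P.
So the root w0 does not force the formula.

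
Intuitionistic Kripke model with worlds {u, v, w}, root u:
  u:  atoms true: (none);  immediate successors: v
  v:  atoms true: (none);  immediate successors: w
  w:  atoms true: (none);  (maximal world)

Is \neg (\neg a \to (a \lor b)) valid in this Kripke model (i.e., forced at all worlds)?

Yes

u \Vdash \neg (\neg a \to (a \lor b)): no world accessible from u forces \neg a \to (a \lor b).
Since the root u forces \neg (\neg a \to (a \lor b)) and forcing is persistent (monotone upward), every world forces it.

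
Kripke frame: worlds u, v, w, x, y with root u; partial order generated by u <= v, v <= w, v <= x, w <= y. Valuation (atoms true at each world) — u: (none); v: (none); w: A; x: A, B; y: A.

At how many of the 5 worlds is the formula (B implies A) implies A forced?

3

u: does not force it — u does not force (B implies A) implies A: already at u itself, u forces B implies A but u does not force A.
v: does not force it.
w: forces it.
x: forces it.
y: forces it.
Worlds forcing the formula: {w, x, y}.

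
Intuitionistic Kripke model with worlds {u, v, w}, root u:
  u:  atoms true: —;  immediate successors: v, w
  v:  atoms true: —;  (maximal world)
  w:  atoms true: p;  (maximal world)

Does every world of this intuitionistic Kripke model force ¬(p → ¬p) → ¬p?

No

Not every world: u ⊮ ¬(p → ¬p) → ¬p.
u ⊮ ¬(p → ¬p) → ¬p: at the accessible world w, w ⊩ ¬(p → ¬p) but w ⊮ ¬p.
w ⊮ ¬p since w is accessible from w and w ⊩ p.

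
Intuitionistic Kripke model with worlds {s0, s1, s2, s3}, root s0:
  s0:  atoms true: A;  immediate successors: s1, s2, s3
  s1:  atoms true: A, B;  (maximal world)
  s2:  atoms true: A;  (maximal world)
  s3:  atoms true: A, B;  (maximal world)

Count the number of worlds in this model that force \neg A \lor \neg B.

1

s0: does not force it — s0 \nVdash \neg A \lor \neg B: neither disjunct is forced at s0.
s1: does not force it — s1 \nVdash \neg A \lor \neg B: neither disjunct is forced at s1.
s2: forces it.
s3: does not force it — s3 \nVdash \neg A \lor \neg B: neither disjunct is forced at s3.
Worlds forcing the formula: {s2}.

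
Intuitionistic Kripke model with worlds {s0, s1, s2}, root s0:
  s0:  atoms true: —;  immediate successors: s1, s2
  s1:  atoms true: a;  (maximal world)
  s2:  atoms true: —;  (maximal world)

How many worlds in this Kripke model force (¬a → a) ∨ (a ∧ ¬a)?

1

s0: does not force it — s0 ⊮ (¬a → a) ∨ (a ∧ ¬a): neither disjunct is forced at s0.
s1: forces it.
s2: does not force it — s2 ⊮ (¬a → a) ∨ (a ∧ ¬a): neither disjunct is forced at s2.
Worlds forcing the formula: {s1}.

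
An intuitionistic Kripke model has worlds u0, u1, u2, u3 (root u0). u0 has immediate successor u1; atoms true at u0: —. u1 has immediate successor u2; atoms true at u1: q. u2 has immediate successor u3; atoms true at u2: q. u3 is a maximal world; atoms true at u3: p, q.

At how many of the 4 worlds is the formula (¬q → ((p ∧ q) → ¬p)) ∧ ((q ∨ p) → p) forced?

u0: does not force it — u0 ⊮ (¬q → ((p ∧ q) → ¬p)) ∧ ((q ∨ p) → p) since u0 fails (q ∨ p) → p.
u1: does not force it — u1 ⊮ (¬q → ((p ∧ q) → ¬p)) ∧ ((q ∨ p) → p) since u1 fails (q ∨ p) → p.
u2: does not force it — u2 ⊮ (¬q → ((p ∧ q) → ¬p)) ∧ ((q ∨ p) → p) since u2 fails (q ∨ p) → p.
u3: forces it.
Worlds forcing the formula: {u3}.

1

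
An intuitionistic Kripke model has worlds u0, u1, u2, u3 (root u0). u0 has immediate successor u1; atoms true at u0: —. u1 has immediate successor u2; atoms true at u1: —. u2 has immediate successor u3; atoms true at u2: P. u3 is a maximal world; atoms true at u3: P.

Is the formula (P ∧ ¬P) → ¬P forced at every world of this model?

u0 ⊩ (P ∧ ¬P) → ¬P vacuously: no world accessible from u0 forces the antecedent P ∧ ¬P.
Since the root u0 forces (P ∧ ¬P) → ¬P and forcing is persistent (monotone upward), every world forces it.

Yes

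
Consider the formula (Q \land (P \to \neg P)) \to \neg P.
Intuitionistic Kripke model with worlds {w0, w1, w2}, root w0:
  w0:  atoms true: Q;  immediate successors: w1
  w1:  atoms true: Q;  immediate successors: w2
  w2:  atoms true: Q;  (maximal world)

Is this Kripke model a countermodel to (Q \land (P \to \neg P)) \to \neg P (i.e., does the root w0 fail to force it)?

No

w0 \Vdash (Q \land (P \to \neg P)) \to \neg P: every world accessible from w0 that forces Q \land (P \to \neg P) (namely w0, w1, w2) also forces \neg P.
So the root w0 forces (Q \land (P \to \neg P)) \to \neg P; the model is not a countermodel.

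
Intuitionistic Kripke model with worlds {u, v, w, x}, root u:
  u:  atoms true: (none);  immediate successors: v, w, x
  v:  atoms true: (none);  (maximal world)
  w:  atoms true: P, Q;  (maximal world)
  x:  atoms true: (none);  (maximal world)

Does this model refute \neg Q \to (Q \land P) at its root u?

u \nVdash \neg Q \to (Q \land P): at the accessible world v, v \Vdash \neg Q but v \nVdash Q \land P.
v \nVdash Q \land P since v fails Q.
So the root u does not force \neg Q \to (Q \land P); the model is a countermodel.

Yes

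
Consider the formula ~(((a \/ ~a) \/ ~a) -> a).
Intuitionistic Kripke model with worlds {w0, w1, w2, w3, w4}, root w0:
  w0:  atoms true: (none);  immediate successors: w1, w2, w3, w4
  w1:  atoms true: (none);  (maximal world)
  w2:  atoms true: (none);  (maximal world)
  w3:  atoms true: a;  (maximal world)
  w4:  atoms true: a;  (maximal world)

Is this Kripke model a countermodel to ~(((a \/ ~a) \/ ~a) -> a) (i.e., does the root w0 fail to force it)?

w0 ||-/- ~(((a \/ ~a) \/ ~a) -> a) since w3 is accessible from w0 and w3 ||- ((a \/ ~a) \/ ~a) -> a.
w3 ||- ((a \/ ~a) \/ ~a) -> a: every world accessible from w3 that forces (a \/ ~a) \/ ~a (namely w3) also forces a.
So the root w0 does not force ~(((a \/ ~a) \/ ~a) -> a); the model is a countermodel.

Yes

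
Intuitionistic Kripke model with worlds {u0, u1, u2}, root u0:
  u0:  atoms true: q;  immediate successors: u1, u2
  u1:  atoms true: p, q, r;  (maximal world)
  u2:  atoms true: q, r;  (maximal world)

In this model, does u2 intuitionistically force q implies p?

No

u2 does not force q implies p: already at u2 itself, u2 forces q but u2 does not force p.
u2 lacks atom p, so u2 does not force p.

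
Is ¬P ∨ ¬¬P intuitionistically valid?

No

This is the weak law of excluded middle, which is not intuitionistically valid.
A Kripke countermodel: worlds w0, w1, w2; order generated by w0 ≤ w1, w0 ≤ w2; atoms true at each world — w0:{}; w1:{P}; w2:{}.
w0 ⊮ ¬P ∨ ¬¬P: neither disjunct is forced at w0.
w0 ⊮ ¬P since w1 is accessible from w0 and w1 ⊩ P.
So the root w0 does not force the formula.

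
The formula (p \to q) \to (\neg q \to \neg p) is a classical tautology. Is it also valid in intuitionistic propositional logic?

Yes

This is the forward direction of contraposition, which is intuitionistically derivable.
Assume p \to q and \neg q. If p held then q would follow, contradicting \neg q; so \neg p.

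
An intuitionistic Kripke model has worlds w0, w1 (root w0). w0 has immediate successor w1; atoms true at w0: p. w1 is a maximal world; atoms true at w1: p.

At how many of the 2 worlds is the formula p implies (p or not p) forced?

2

w0: forces it.
w1: forces it.
Worlds forcing the formula: {w0, w1}.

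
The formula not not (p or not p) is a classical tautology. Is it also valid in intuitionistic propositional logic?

This is the double negation of excluded middle, which is intuitionistically derivable.
Assuming not (p or not p): from p we'd get p or not p, so not p; but then p or not p again — contradiction. Hence not not (p or not p).

Yes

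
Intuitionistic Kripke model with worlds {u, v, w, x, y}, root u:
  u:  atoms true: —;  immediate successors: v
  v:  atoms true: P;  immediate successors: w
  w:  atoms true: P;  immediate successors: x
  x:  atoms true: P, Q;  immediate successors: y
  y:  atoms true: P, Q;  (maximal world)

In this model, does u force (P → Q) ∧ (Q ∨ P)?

No

u ⊮ (P → Q) ∧ (Q ∨ P) since u fails P → Q.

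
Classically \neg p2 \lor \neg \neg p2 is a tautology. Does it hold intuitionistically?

No

This is the weak law of excluded middle, which is not intuitionistically valid.
A Kripke countermodel: worlds u, v, w; order generated by u \le v, u \le w; atoms true at each world — u:{}; v:{p2}; w:{}.
u \nVdash \neg p2 \lor \neg \neg p2: neither disjunct is forced at u.
u \nVdash \neg p2 since v is accessible from u and v \Vdash p2.
So the root u does not force the formula.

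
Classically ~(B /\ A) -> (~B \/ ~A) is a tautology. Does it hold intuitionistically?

This is the constructively invalid direction of De Morgan's law for conjunction, which is not intuitionistically valid.
A Kripke countermodel: worlds a, b, c; order generated by a <= b, a <= c; atoms true at each world — a:{}; b:{B}; c:{A}.
a ||-/- ~(B /\ A) -> (~B \/ ~A): already at a itself, a ||- ~(B /\ A) but a ||-/- ~B \/ ~A.
a ||-/- ~B \/ ~A: neither disjunct is forced at a.
a ||-/- ~B since b is accessible from a and b ||- B.
So the root a does not force the formula.

No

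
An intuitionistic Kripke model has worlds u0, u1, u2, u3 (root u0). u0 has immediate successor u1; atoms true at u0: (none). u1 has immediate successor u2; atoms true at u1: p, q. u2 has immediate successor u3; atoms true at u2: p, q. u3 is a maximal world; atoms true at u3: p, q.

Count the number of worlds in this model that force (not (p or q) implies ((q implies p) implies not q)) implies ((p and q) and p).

u0: does not force it — u0 does not force (not (p or q) implies ((q implies p) implies not q)) implies ((p and q) and p): already at u0 itself, u0 forces not (p or q) implies ((q implies p) implies not q) but u0 does not force (p and q) and p.
u1: forces it.
u2: forces it.
u3: forces it.
Worlds forcing the formula: {u1, u2, u3}.

3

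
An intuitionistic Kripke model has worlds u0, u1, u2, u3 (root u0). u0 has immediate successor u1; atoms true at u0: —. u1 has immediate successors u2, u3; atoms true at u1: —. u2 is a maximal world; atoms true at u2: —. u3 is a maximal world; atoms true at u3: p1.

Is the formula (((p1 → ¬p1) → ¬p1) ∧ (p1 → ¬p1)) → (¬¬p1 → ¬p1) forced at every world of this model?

u0 ⊩ (((p1 → ¬p1) → ¬p1) ∧ (p1 → ¬p1)) → (¬¬p1 → ¬p1): every world accessible from u0 that forces ((p1 → ¬p1) → ¬p1) ∧ (p1 → ¬p1) (namely u2) also forces ¬¬p1 → ¬p1.
Since the root u0 forces (((p1 → ¬p1) → ¬p1) ∧ (p1 → ¬p1)) → (¬¬p1 → ¬p1) and forcing is persistent (monotone upward), every world forces it.

Yes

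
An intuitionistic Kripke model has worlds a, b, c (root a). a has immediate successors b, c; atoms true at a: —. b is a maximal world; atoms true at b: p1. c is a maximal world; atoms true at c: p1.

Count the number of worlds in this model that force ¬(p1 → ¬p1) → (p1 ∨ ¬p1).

2

a: does not force it — a ⊮ ¬(p1 → ¬p1) → (p1 ∨ ¬p1): already at a itself, a ⊩ ¬(p1 → ¬p1) but a ⊮ p1 ∨ ¬p1.
b: forces it.
c: forces it.
Worlds forcing the formula: {b, c}.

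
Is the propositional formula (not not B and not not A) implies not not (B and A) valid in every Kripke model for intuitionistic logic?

This is the distribution of double negation over conjunction, which is intuitionistically derivable.
Assume not not B, not not A, and not (B and A). From B we'd get not A (since B and A is refuted), contradicting not not A; so not B, contradicting not not B.

Yes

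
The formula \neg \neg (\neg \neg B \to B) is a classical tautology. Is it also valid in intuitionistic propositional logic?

Yes

This is the double negation of double-negation elimination, which is intuitionistically derivable.
By Glivenko's theorem the double negation of any classical propositional tautology is intuitionistically provable; \neg \neg B \to B is classically a tautology.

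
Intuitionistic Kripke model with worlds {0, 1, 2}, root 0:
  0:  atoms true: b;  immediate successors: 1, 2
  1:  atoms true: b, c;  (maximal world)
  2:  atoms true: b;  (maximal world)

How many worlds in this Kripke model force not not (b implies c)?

0: does not force it — 0 does not force not not (b implies c) since 2 is accessible from 0 and 2 forces not (b implies c).
1: forces it.
2: does not force it — 2 does not force not not (b implies c) since 2 is accessible from 2 and 2 forces not (b implies c).
Worlds forcing the formula: {1}.

1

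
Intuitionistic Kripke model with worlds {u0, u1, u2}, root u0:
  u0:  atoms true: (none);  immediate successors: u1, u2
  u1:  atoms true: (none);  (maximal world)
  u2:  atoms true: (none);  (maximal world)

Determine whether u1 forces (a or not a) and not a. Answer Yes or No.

u1 forces (a or not a) and not a since u1 forces both conjuncts.

Yes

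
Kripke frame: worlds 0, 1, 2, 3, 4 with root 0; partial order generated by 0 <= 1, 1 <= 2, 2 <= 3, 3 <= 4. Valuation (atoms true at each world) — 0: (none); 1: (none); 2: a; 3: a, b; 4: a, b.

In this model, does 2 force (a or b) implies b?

2 does not force (a or b) implies b: already at 2 itself, 2 forces a or b but 2 does not force b.
2 lacks atom b, so 2 does not force b.

No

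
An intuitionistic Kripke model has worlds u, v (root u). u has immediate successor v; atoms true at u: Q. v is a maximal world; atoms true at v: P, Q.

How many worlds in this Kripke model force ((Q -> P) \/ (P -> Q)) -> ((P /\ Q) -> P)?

2

u: forces it.
v: forces it.
Worlds forcing the formula: {u, v}.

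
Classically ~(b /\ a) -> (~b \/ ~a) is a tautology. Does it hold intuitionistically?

No

This is the constructively invalid direction of De Morgan's law for conjunction, which is not intuitionistically valid.
A Kripke countermodel: worlds u0, u1, u2; order generated by u0 <= u1, u0 <= u2; atoms true at each world — u0:{}; u1:{b}; u2:{a}.
u0 ||-/- ~(b /\ a) -> (~b \/ ~a): already at u0 itself, u0 ||- ~(b /\ a) but u0 ||-/- ~b \/ ~a.
u0 ||-/- ~b \/ ~a: neither disjunct is forced at u0.
u0 ||-/- ~b since u1 is accessible from u0 and u1 ||- b.
So the root u0 does not force the formula.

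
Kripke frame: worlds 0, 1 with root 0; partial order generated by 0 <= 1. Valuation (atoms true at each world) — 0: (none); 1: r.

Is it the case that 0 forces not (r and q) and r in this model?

0 does not force not (r and q) and r since 0 fails r.

No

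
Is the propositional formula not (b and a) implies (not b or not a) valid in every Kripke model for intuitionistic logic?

No

This is the constructively invalid direction of De Morgan's law for conjunction, which is not intuitionistically valid.
A Kripke countermodel: worlds s0, s1, s2; order generated by s0 <= s1, s0 <= s2; atoms true at each world — s0:{}; s1:{b}; s2:{a}.
s0 does not force not (b and a) implies (not b or not a): already at s0 itself, s0 forces not (b and a) but s0 does not force not b or not a.
s0 does not force not b or not a: neither disjunct is forced at s0.
s0 does not force not b since s1 is accessible from s0 and s1 forces b.
So the root s0 does not force the formula.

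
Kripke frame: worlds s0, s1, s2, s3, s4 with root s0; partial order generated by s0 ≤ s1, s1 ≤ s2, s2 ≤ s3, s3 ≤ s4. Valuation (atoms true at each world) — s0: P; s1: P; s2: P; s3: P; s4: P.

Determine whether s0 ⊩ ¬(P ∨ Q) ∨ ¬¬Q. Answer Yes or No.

No

s0 ⊮ ¬(P ∨ Q) ∨ ¬¬Q: neither disjunct is forced at s0.
s0 ⊮ ¬(P ∨ Q) since s0 is accessible from s0 and s0 ⊩ P ∨ Q.
s0 ⊩ P ∨ Q via the disjunct P.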